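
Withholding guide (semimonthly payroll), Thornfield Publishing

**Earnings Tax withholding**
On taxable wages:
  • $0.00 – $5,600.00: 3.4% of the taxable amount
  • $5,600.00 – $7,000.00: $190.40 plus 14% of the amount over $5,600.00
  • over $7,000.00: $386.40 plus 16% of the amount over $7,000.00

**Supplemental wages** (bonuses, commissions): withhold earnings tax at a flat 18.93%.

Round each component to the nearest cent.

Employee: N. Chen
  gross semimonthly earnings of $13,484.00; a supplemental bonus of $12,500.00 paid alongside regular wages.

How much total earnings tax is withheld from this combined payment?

$3,790.09

Earnings Tax: taxable = $13,484.00
  $386.40 + 16% × ($13,484.00 − $7,000.00) = $386.40 + 16% × $6,484.00 = $1,423.84
Supplemental (18.93% flat on bonus): 18.93% × $12,500.00 = $2,366.25
Total earnings tax: $1,423.84 + $2,366.25 = $3,790.09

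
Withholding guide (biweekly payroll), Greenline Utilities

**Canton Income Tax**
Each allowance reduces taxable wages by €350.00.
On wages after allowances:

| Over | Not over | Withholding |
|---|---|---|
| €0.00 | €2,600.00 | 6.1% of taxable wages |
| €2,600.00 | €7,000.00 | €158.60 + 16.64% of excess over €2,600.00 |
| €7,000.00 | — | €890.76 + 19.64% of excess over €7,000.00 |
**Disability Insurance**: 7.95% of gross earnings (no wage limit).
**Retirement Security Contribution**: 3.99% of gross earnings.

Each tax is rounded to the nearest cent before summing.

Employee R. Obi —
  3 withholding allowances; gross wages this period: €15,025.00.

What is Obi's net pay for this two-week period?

€10,970.36

Canton Income Tax: taxable = €15,025.00 − 3×€350.00 = €13,975.00
  €890.76 + 19.64% × (€13,975.00 − €7,000.00) = €890.76 + 19.64% × €6,975.00 = €2,260.65
Disability Insurance: 7.95% × €15,025.00 = €1,194.49
Retirement Security Contribution: 3.99% × €15,025.00 = €599.50
Total withheld: €2,260.65 + €1,194.49 + €599.50 = €4,054.64
Net pay: €15,025.00 − €4,054.64 = €10,970.36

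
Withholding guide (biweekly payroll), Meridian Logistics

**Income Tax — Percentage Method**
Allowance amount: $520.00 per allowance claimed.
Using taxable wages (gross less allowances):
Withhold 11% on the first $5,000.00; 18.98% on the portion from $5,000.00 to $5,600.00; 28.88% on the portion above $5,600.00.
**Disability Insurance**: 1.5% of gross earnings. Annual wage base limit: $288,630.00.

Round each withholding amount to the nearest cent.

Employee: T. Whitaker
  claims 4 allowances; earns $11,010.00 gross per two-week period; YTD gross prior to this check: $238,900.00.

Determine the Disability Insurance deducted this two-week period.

$165.15

Disability Insurance: 1.5% × $11,010.00 = $165.15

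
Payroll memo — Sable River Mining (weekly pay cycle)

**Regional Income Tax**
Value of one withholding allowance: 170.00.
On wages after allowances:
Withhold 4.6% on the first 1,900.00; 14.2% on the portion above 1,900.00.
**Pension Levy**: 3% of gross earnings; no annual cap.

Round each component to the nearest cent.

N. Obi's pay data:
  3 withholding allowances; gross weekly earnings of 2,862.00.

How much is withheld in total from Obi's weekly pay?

Regional Income Tax: taxable = 2,862.00 − 3×170.00 = 2,352.00
  87.40 + 14.2% × (2,352.00 − 1,900.00) = 87.40 + 14.2% × 452.00 = 151.58
Pension Levy: 3% × 2,862.00 = 85.86
Total: 151.58 + 85.86 = 237.44

237.44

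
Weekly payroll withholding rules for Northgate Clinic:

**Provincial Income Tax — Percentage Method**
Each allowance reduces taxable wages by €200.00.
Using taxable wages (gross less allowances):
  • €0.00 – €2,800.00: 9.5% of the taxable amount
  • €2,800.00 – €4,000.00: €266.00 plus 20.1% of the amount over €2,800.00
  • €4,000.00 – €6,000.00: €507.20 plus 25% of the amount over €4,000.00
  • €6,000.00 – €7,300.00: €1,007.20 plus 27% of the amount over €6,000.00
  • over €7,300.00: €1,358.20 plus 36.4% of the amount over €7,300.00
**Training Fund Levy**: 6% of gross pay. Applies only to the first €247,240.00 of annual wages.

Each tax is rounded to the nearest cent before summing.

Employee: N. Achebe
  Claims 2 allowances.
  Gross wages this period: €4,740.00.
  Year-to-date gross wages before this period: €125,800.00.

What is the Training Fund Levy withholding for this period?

Training Fund Levy: 6% × €4,740.00 = €284.40

€284.40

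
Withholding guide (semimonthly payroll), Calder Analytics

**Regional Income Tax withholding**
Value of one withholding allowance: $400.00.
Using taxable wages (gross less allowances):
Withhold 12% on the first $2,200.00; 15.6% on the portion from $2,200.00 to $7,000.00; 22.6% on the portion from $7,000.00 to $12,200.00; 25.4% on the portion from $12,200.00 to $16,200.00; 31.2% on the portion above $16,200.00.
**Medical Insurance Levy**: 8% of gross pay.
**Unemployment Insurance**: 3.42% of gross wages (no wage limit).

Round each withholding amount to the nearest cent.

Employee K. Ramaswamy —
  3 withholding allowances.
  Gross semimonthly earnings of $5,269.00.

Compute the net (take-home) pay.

Regional Income Tax: taxable = $5,269.00 − 3×$400.00 = $4,069.00
  $264.00 + 15.6% × ($4,069.00 − $2,200.00) = $264.00 + 15.6% × $1,869.00 = $555.56
Medical Insurance Levy: 8% × $5,269.00 = $421.52
Unemployment Insurance: 3.42% × $5,269.00 = $180.20
Total withheld: $555.56 + $421.52 + $180.20 = $1,157.28
Net pay: $5,269.00 − $1,157.28 = $4,111.72

$4,111.72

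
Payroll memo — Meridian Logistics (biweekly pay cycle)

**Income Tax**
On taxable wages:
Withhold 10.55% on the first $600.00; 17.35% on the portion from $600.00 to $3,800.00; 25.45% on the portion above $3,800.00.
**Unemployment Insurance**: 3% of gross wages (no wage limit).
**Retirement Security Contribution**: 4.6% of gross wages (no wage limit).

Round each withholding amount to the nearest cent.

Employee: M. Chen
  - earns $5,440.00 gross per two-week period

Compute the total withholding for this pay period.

Income Tax: taxable = $5,440.00
  $618.50 + 25.45% × ($5,440.00 − $3,800.00) = $618.50 + 25.45% × $1,640.00 = $1,035.88
Unemployment Insurance: 3% × $5,440.00 = $163.20
Retirement Security Contribution: 4.6% × $5,440.00 = $250.24
Total: $1,035.88 + $163.20 + $250.24 = $1,449.32

$1,449.32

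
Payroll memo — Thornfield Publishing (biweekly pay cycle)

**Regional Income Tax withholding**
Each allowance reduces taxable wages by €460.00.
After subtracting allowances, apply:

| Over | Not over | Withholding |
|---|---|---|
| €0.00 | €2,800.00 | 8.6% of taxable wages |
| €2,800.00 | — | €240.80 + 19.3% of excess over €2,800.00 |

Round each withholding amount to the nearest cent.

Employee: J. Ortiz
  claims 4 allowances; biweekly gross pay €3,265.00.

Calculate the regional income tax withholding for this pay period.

Regional Income Tax: taxable = €3,265.00 − 4×€460.00 = €1,425.00
  8.6% × €1,425.00 = €122.55

€122.55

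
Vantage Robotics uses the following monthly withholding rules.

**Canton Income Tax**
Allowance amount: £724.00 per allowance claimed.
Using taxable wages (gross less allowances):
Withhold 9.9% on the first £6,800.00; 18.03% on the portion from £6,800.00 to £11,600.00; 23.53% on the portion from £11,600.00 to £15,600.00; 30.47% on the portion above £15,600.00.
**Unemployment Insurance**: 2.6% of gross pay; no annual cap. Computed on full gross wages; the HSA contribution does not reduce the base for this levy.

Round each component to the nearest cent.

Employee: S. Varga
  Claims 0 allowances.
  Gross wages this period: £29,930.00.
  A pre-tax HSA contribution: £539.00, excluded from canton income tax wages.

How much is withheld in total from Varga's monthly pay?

Canton Income Tax: taxable = £29,930.00 − £539.00 = £29,391.00
  £2,479.84 + 30.47% × (£29,391.00 − £15,600.00) = £2,479.84 + 30.47% × £13,791.00 = £6,681.96
Unemployment Insurance: 2.6% × £29,930.00 = £778.18
Total: £6,681.96 + £778.18 = £7,460.14

£7,460.14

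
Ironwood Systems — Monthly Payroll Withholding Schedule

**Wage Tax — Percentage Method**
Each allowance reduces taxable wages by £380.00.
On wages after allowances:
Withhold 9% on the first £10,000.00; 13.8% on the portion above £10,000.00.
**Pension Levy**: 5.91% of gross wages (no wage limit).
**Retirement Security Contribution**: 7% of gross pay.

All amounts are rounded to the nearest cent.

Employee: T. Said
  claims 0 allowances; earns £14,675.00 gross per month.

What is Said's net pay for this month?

£11,235.31

Wage Tax: taxable = £14,675.00
  £900.00 + 13.8% × (£14,675.00 − £10,000.00) = £900.00 + 13.8% × £4,675.00 = £1,545.15
Pension Levy: 5.91% × £14,675.00 = £867.29
Retirement Security Contribution: 7% × £14,675.00 = £1,027.25
Total withheld: £1,545.15 + £867.29 + £1,027.25 = £3,439.69
Net pay: £14,675.00 − £3,439.69 = £11,235.31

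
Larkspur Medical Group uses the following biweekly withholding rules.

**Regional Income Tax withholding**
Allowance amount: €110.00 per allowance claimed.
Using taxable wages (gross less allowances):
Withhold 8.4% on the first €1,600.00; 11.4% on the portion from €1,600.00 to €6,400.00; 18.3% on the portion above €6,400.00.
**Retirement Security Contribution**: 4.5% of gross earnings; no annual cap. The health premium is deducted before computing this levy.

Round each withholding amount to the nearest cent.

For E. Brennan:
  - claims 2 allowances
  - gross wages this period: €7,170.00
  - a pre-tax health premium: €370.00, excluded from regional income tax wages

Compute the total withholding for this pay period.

Regional Income Tax: taxable = €7,170.00 − €370.00 − 2×€110.00 = €6,580.00
  €681.60 + 18.3% × (€6,580.00 − €6,400.00) = €681.60 + 18.3% × €180.00 = €714.54
Retirement Security Contribution: 4.5% × €6,800.00 = €306.00
Total: €714.54 + €306.00 = €1,020.54

€1,020.54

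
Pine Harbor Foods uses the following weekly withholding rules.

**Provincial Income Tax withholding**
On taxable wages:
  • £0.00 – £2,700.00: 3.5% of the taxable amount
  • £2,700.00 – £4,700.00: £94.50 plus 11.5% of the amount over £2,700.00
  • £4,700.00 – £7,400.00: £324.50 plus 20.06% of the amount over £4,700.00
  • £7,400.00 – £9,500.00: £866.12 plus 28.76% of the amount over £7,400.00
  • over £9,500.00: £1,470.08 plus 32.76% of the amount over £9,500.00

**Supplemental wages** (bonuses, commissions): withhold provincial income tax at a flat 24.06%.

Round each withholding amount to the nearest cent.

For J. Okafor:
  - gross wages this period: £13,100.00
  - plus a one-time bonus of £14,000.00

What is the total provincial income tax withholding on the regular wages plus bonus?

Provincial Income Tax: taxable = £13,100.00
  £1,470.08 + 32.76% × (£13,100.00 − £9,500.00) = £1,470.08 + 32.76% × £3,600.00 = £2,649.44
Supplemental (24.06% flat on bonus): 24.06% × £14,000.00 = £3,368.40
Total provincial income tax: £2,649.44 + £3,368.40 = £6,017.84

£6,017.84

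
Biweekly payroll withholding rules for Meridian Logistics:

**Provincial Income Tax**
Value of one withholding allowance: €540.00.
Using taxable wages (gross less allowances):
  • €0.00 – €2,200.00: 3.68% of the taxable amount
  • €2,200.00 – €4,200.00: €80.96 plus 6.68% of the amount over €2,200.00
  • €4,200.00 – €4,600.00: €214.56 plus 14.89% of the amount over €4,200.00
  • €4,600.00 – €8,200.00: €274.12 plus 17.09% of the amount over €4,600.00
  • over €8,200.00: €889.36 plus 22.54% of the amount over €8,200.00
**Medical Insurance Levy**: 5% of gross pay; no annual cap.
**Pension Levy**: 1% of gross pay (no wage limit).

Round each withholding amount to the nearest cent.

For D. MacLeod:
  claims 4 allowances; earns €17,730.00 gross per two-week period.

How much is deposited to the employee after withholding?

Provincial Income Tax: taxable = €17,730.00 − 4×€540.00 = €15,570.00
  €889.36 + 22.54% × (€15,570.00 − €8,200.00) = €889.36 + 22.54% × €7,370.00 = €2,550.56
Medical Insurance Levy: 5% × €17,730.00 = €886.50
Pension Levy: 1% × €17,730.00 = €177.30
Total withheld: €2,550.56 + €886.50 + €177.30 = €3,614.36
Net pay: €17,730.00 − €3,614.36 = €14,115.64

€14,115.64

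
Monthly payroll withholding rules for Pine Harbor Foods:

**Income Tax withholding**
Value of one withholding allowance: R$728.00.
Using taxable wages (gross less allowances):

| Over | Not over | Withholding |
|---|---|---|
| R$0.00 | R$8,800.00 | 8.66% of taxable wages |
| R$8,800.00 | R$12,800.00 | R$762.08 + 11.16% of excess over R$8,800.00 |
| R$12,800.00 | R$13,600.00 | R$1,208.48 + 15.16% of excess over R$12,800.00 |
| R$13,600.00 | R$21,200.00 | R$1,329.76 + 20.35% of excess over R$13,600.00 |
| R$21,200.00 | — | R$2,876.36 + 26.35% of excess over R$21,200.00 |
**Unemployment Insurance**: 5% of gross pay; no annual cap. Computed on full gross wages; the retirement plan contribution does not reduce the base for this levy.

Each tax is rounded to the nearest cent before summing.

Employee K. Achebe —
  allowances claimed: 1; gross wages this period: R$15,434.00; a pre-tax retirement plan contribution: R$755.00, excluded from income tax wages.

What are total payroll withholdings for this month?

Income Tax: taxable = R$15,434.00 − R$755.00 − 1×R$728.00 = R$13,951.00
  R$1,329.76 + 20.35% × (R$13,951.00 − R$13,600.00) = R$1,329.76 + 20.35% × R$351.00 = R$1,401.19
Unemployment Insurance: 5% × R$15,434.00 = R$771.70
Total: R$1,401.19 + R$771.70 = R$2,172.89

R$2,172.89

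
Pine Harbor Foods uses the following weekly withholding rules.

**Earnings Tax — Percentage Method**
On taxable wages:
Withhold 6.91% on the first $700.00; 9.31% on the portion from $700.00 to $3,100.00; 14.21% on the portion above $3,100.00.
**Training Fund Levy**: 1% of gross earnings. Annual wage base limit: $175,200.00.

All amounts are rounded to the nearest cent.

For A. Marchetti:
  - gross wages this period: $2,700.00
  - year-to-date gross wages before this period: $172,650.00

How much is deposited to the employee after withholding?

$2,439.93

Earnings Tax: taxable = $2,700.00
  $48.37 + 9.31% × ($2,700.00 − $700.00) = $48.37 + 9.31% × $2,000.00 = $234.57
Training Fund Levy: cap $175,200.00 − YTD $172,650.00 = $2,550.00 subject; 1% × $2,550.00 = $25.50
Total withheld: $234.57 + $25.50 = $260.07
Net pay: $2,700.00 − $260.07 = $2,439.93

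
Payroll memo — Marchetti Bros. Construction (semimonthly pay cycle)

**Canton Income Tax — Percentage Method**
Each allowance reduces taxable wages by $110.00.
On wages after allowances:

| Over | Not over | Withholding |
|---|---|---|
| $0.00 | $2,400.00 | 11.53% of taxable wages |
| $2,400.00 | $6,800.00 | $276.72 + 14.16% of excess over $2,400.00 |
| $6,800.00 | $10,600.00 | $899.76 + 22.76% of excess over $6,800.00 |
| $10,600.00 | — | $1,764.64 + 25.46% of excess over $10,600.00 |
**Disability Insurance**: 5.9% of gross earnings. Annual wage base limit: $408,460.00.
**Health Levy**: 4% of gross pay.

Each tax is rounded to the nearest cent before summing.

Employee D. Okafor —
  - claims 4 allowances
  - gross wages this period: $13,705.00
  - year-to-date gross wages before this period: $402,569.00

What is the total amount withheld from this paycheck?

Canton Income Tax: taxable = $13,705.00 − 4×$110.00 = $13,265.00
  $1,764.64 + 25.46% × ($13,265.00 − $10,600.00) = $1,764.64 + 25.46% × $2,665.00 = $2,443.15
Disability Insurance: cap $408,460.00 − YTD $402,569.00 = $5,891.00 subject; 5.9% × $5,891.00 = $347.57
Health Levy: 4% × $13,705.00 = $548.20
Total: $2,443.15 + $347.57 + $548.20 = $3,338.92

$3,338.92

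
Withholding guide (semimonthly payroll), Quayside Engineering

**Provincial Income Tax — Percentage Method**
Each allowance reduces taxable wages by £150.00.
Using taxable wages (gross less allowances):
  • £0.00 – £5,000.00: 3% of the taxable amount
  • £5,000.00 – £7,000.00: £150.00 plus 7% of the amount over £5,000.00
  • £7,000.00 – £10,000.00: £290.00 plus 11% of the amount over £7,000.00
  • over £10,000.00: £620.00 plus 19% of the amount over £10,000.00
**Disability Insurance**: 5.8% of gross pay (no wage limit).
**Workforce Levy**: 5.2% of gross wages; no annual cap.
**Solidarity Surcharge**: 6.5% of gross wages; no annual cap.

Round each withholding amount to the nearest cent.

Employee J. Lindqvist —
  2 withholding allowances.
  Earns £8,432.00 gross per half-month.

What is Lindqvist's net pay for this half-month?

Provincial Income Tax: taxable = £8,432.00 − 2×£150.00 = £8,132.00
  £290.00 + 11% × (£8,132.00 − £7,000.00) = £290.00 + 11% × £1,132.00 = £414.52
Disability Insurance: 5.8% × £8,432.00 = £489.06
Workforce Levy: 5.2% × £8,432.00 = £438.46
Solidarity Surcharge: 6.5% × £8,432.00 = £548.08
Total withheld: £414.52 + £489.06 + £438.46 + £548.08 = £1,890.12
Net pay: £8,432.00 − £1,890.12 = £6,541.88

£6,541.88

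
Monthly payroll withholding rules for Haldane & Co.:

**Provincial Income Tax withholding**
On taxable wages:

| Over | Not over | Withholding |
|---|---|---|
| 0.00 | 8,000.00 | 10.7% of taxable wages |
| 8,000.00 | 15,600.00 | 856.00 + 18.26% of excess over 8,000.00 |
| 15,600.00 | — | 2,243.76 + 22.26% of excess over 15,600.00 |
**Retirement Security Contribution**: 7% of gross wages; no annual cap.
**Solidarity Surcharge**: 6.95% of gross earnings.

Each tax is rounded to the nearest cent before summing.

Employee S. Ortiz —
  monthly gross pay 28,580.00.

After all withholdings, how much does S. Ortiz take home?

Provincial Income Tax: taxable = 28,580.00
  2,243.76 + 22.26% × (28,580.00 − 15,600.00) = 2,243.76 + 22.26% × 12,980.00 = 5,133.11
Retirement Security Contribution: 7% × 28,580.00 = 2,000.60
Solidarity Surcharge: 6.95% × 28,580.00 = 1,986.31
Total withheld: 5,133.11 + 2,000.60 + 1,986.31 = 9,120.02
Net pay: 28,580.00 − 9,120.02 = 19,459.98

19,459.98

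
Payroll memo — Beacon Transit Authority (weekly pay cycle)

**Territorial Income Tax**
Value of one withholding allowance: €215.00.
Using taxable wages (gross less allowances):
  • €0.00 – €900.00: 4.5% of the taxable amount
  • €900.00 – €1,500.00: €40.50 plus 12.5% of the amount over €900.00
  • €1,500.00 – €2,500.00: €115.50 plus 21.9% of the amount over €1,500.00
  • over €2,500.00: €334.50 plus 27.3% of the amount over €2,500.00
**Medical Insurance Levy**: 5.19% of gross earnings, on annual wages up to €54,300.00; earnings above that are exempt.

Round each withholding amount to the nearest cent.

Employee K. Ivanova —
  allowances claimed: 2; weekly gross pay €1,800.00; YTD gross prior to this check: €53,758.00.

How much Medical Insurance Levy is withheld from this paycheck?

€28.13

Medical Insurance Levy: cap €54,300.00 − YTD €53,758.00 = €542.00 subject; 5.19% × €542.00 = €28.13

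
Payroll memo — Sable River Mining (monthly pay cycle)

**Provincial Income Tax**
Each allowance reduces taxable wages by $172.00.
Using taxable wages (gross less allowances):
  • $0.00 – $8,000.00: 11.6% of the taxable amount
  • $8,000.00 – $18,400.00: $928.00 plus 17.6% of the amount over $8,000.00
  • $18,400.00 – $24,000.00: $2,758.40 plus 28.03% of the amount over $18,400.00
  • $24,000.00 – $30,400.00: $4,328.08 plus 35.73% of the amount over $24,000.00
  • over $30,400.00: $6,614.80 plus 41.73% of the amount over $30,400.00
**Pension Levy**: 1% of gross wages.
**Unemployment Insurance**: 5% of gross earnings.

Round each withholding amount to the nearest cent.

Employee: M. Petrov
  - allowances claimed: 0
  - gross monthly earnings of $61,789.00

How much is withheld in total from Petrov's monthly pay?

Provincial Income Tax: taxable = $61,789.00
  $6,614.80 + 41.73% × ($61,789.00 − $30,400.00) = $6,614.80 + 41.73% × $31,389.00 = $19,713.43
Pension Levy: 1% × $61,789.00 = $617.89
Unemployment Insurance: 5% × $61,789.00 = $3,089.45
Total: $19,713.43 + $617.89 + $3,089.45 = $23,420.77

$23,420.77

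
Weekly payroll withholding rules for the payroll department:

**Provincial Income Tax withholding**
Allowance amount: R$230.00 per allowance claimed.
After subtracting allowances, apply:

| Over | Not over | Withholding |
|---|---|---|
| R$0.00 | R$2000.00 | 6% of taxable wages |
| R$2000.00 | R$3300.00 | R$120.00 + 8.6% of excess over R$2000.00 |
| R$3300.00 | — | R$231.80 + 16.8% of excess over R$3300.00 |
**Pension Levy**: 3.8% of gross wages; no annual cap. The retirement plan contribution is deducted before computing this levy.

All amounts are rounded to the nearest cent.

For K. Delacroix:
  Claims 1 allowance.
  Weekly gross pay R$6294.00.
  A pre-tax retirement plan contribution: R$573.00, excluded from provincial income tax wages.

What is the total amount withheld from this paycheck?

Provincial Income Tax: taxable = R$6294.00 − R$573.00 − 1×R$230.00 = R$5491.00
  R$231.80 + 16.8% × (R$5491.00 − R$3300.00) = R$231.80 + 16.8% × R$2191.00 = R$599.89
Pension Levy: 3.8% × R$5721.00 = R$217.40
Total: R$599.89 + R$217.40 = R$817.29

R$817.29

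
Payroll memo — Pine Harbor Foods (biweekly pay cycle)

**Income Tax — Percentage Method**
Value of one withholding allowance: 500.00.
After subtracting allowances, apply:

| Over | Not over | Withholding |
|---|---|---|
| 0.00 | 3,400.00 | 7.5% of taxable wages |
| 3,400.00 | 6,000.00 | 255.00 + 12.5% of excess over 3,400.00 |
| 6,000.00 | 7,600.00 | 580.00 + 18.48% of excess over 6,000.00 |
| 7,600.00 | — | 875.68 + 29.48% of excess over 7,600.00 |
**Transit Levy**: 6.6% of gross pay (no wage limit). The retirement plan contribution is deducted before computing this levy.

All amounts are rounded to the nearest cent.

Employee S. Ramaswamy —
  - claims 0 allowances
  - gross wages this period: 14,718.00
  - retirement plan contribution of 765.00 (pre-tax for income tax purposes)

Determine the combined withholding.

Income Tax: taxable = 14,718.00 − 765.00 = 13,953.00
  875.68 + 29.48% × (13,953.00 − 7,600.00) = 875.68 + 29.48% × 6,353.00 = 2,748.54
Transit Levy: 6.6% × 13,953.00 = 920.90
Total: 2,748.54 + 920.90 = 3,669.44

3,669.44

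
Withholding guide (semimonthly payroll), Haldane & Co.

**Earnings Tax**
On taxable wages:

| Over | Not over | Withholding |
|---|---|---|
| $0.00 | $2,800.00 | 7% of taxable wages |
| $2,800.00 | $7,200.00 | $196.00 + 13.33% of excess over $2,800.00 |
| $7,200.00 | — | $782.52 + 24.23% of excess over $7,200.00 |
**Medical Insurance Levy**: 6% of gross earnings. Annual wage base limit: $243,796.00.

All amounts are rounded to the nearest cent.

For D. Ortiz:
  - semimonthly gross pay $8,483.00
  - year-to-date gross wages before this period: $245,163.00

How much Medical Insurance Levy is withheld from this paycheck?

$0.00

Medical Insurance Levy: YTD $245,163.00 ≥ cap $243,796.00 → $0.00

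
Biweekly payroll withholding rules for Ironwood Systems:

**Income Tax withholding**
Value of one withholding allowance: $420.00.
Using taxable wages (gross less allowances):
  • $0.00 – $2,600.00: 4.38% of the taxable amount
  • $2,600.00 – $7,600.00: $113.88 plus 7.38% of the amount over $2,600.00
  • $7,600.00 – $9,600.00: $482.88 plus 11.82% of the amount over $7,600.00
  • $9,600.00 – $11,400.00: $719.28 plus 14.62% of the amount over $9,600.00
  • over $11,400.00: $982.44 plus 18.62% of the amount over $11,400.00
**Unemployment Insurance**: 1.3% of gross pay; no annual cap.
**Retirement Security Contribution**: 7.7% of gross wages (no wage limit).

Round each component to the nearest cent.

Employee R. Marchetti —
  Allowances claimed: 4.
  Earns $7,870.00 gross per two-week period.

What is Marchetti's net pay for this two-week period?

Income Tax: taxable = $7,870.00 − 4×$420.00 = $6,190.00
  $113.88 + 7.38% × ($6,190.00 − $2,600.00) = $113.88 + 7.38% × $3,590.00 = $378.82
Unemployment Insurance: 1.3% × $7,870.00 = $102.31
Retirement Security Contribution: 7.7% × $7,870.00 = $605.99
Total withheld: $378.82 + $102.31 + $605.99 = $1,087.12
Net pay: $7,870.00 − $1,087.12 = $6,782.88

$6,782.88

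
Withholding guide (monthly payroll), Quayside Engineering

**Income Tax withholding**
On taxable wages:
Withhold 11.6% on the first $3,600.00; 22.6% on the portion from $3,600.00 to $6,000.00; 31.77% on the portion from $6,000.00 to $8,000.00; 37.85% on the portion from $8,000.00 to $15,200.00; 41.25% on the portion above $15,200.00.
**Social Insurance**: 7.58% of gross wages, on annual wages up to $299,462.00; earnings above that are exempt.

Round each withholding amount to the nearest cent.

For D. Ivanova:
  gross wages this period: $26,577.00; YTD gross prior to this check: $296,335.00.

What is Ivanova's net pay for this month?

Income Tax: taxable = $26,577.00
  $4,320.60 + 41.25% × ($26,577.00 − $15,200.00) = $4,320.60 + 41.25% × $11,377.00 = $9,013.61
Social Insurance: cap $299,462.00 − YTD $296,335.00 = $3,127.00 subject; 7.58% × $3,127.00 = $237.03
Total withheld: $9,013.61 + $237.03 = $9,250.64
Net pay: $26,577.00 − $9,250.64 = $17,326.36

$17,326.36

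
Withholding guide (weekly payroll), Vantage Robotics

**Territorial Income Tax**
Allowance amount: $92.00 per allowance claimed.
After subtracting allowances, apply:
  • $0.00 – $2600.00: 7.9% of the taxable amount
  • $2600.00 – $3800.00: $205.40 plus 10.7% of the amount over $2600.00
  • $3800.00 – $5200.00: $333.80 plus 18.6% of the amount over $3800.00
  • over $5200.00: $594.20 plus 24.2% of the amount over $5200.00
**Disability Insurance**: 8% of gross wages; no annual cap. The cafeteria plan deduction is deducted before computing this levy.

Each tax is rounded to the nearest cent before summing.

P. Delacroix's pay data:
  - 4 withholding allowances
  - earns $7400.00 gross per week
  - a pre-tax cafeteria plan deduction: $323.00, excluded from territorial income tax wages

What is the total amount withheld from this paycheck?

$1525.54

Territorial Income Tax: taxable = $7400.00 − $323.00 − 4×$92.00 = $6709.00
  $594.20 + 24.2% × ($6709.00 − $5200.00) = $594.20 + 24.2% × $1509.00 = $959.38
Disability Insurance: 8% × $7077.00 = $566.16
Total: $959.38 + $566.16 = $1525.54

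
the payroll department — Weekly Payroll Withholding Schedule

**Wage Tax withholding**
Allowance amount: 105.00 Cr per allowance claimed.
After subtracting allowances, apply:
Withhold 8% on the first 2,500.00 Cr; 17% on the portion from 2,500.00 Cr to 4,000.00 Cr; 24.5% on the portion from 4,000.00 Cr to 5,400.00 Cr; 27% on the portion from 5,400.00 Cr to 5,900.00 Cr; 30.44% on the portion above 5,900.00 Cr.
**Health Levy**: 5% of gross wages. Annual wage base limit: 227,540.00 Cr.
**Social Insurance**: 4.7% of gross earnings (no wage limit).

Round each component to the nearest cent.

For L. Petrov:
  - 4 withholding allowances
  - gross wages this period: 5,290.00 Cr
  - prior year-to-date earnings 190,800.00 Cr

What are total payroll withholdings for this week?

Wage Tax: taxable = 5,290.00 Cr − 4×105.00 Cr = 4,870.00 Cr
  455.00 Cr + 24.5% × (4,870.00 Cr − 4,000.00 Cr) = 455.00 Cr + 24.5% × 870.00 Cr = 668.15 Cr
Health Levy: 5% × 5,290.00 Cr = 264.50 Cr
Social Insurance: 4.7% × 5,290.00 Cr = 248.63 Cr
Total: 668.15 Cr + 264.50 Cr + 248.63 Cr = 1,181.28 Cr

1,181.28 Cr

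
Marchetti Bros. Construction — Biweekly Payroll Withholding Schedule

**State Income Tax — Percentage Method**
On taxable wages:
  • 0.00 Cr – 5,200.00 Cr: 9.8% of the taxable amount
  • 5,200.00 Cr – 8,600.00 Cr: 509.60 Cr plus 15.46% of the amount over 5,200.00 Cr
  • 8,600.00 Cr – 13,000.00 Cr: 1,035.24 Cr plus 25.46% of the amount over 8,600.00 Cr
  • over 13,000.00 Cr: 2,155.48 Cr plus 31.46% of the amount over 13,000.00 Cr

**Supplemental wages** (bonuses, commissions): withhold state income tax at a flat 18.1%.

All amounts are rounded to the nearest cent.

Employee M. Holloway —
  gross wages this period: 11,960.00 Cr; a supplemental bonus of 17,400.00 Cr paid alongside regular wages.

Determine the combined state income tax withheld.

5,040.10 Cr

State Income Tax: taxable = 11,960.00 Cr
  1,035.24 Cr + 25.46% × (11,960.00 Cr − 8,600.00 Cr) = 1,035.24 Cr + 25.46% × 3,360.00 Cr = 1,890.70 Cr
Supplemental (18.1% flat on bonus): 18.1% × 17,400.00 Cr = 3,149.40 Cr
Total state income tax: 1,890.70 Cr + 3,149.40 Cr = 5,040.10 Cr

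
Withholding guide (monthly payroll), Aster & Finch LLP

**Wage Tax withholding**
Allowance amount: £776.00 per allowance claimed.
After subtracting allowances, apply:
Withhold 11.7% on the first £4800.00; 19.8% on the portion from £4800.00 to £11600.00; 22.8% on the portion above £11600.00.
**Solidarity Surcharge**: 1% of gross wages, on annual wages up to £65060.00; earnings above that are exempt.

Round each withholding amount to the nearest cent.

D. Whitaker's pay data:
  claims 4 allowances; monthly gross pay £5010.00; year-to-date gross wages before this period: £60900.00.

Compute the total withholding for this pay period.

Wage Tax: taxable = £5010.00 − 4×£776.00 = £1906.00
  11.7% × £1906.00 = £223.00
Solidarity Surcharge: cap £65060.00 − YTD £60900.00 = £4160.00 subject; 1% × £4160.00 = £41.60
Total: £223.00 + £41.60 = £264.60

£264.60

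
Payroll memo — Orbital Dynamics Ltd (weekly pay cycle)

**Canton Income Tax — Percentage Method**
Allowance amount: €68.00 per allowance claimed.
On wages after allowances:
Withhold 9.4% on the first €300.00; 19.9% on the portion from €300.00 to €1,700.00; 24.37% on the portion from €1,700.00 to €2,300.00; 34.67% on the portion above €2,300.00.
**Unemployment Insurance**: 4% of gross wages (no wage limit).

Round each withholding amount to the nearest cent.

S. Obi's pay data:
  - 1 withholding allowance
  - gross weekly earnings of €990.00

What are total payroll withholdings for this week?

Canton Income Tax: taxable = €990.00 − 1×€68.00 = €922.00
  €28.20 + 19.9% × (€922.00 − €300.00) = €28.20 + 19.9% × €622.00 = €151.98
Unemployment Insurance: 4% × €990.00 = €39.60
Total: €151.98 + €39.60 = €191.58

€191.58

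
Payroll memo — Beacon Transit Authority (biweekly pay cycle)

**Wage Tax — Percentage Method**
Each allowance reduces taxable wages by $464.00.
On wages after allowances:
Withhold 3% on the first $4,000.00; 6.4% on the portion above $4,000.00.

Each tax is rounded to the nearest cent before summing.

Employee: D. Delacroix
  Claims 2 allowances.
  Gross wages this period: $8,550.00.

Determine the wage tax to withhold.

$351.81

Wage Tax: taxable = $8,550.00 − 2×$464.00 = $7,622.00
  $120.00 + 6.4% × ($7,622.00 − $4,000.00) = $120.00 + 6.4% × $3,622.00 = $351.81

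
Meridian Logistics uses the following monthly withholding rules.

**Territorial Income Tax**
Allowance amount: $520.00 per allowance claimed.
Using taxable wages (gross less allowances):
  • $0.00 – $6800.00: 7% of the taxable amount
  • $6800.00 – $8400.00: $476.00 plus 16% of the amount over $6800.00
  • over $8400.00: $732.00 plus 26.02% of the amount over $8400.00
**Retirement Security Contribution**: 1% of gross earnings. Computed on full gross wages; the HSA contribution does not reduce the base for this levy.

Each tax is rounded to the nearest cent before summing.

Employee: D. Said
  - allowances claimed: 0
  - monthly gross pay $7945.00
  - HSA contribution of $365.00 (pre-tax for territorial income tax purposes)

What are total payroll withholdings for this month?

Territorial Income Tax: taxable = $7945.00 − $365.00 = $7580.00
  $476.00 + 16% × ($7580.00 − $6800.00) = $476.00 + 16% × $780.00 = $600.80
Retirement Security Contribution: 1% × $7945.00 = $79.45
Total: $600.80 + $79.45 = $680.25

$680.25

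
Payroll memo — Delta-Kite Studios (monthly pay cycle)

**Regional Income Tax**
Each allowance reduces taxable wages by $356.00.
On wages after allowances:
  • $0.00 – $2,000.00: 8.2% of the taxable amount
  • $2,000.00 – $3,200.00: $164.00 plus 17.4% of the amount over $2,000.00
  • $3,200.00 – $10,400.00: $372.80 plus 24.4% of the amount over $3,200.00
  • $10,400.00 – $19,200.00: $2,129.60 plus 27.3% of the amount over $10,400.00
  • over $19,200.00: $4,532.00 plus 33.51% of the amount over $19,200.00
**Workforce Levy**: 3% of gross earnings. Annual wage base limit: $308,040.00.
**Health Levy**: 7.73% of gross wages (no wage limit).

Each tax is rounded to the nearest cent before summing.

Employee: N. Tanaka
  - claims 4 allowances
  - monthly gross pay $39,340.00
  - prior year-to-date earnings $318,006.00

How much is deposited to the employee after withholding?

$25,495.29

Regional Income Tax: taxable = $39,340.00 − 4×$356.00 = $37,916.00
  $4,532.00 + 33.51% × ($37,916.00 − $19,200.00) = $4,532.00 + 33.51% × $18,716.00 = $10,803.73
Workforce Levy: YTD $318,006.00 ≥ cap $308,040.00 → $0.00
Health Levy: 7.73% × $39,340.00 = $3,040.98
Total withheld: $10,803.73 + $0.00 + $3,040.98 = $13,844.71
Net pay: $39,340.00 − $13,844.71 = $25,495.29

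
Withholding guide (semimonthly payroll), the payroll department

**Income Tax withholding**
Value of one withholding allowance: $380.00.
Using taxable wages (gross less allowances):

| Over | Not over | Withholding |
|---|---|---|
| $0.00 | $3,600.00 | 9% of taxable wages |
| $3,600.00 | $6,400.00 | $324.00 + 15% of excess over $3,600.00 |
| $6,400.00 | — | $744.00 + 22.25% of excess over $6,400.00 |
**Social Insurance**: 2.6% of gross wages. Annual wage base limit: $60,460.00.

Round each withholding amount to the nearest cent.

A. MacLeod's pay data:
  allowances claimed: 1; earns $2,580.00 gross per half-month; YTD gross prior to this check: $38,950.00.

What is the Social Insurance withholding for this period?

Social Insurance: 2.6% × $2,580.00 = $67.08

$67.08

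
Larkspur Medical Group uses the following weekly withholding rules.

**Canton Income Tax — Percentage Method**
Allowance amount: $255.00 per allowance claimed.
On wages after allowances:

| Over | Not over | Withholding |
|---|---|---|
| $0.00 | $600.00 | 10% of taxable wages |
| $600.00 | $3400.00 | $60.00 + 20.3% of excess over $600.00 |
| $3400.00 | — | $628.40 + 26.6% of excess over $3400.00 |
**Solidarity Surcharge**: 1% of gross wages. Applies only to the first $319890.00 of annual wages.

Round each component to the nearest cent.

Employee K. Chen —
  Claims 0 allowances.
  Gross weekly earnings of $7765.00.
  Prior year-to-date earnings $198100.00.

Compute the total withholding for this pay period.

$1867.14

Canton Income Tax: taxable = $7765.00
  $628.40 + 26.6% × ($7765.00 − $3400.00) = $628.40 + 26.6% × $4365.00 = $1789.49
Solidarity Surcharge: 1% × $7765.00 = $77.65
Total: $1789.49 + $77.65 = $1867.14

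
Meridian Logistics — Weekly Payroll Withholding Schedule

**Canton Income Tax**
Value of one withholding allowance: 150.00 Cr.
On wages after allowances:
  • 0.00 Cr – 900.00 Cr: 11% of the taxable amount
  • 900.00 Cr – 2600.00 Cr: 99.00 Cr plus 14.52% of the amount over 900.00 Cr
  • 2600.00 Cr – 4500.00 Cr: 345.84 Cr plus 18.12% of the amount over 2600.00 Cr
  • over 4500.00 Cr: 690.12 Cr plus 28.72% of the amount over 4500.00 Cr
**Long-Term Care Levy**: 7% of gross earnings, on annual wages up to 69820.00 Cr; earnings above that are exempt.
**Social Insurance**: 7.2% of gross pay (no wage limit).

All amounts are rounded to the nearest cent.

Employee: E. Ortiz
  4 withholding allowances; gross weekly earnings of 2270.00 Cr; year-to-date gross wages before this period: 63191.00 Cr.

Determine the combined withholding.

Canton Income Tax: taxable = 2270.00 Cr − 4×150.00 Cr = 1670.00 Cr
  99.00 Cr + 14.52% × (1670.00 Cr − 900.00 Cr) = 99.00 Cr + 14.52% × 770.00 Cr = 210.80 Cr
Long-Term Care Levy: 7% × 2270.00 Cr = 158.90 Cr
Social Insurance: 7.2% × 2270.00 Cr = 163.44 Cr
Total: 210.80 Cr + 158.90 Cr + 163.44 Cr = 533.14 Cr

533.14 Cr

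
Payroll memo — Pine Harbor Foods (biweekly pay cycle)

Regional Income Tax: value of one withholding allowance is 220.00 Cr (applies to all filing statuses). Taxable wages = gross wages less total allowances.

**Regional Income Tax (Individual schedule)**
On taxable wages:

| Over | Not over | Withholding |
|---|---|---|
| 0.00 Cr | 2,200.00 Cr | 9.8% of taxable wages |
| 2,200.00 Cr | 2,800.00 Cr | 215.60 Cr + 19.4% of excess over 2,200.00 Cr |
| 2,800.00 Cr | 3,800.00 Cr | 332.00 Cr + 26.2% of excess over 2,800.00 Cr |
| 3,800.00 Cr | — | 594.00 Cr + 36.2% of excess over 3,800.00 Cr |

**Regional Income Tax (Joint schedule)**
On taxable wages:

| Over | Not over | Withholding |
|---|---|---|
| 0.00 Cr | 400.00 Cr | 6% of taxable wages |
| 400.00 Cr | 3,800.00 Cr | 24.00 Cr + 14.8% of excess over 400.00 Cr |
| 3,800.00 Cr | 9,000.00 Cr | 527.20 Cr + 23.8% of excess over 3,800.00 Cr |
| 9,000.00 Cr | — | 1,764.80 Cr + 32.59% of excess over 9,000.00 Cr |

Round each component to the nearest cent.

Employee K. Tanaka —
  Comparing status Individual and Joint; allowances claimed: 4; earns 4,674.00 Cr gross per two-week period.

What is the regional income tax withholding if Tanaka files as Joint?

526.31 Cr

Regional Income Tax (Joint): taxable = 4,674.00 Cr − 4×220.00 Cr = 3,794.00 Cr
  24.00 Cr + 14.8% × (3,794.00 Cr − 400.00 Cr) = 24.00 Cr + 14.8% × 3,394.00 Cr = 526.31 Cr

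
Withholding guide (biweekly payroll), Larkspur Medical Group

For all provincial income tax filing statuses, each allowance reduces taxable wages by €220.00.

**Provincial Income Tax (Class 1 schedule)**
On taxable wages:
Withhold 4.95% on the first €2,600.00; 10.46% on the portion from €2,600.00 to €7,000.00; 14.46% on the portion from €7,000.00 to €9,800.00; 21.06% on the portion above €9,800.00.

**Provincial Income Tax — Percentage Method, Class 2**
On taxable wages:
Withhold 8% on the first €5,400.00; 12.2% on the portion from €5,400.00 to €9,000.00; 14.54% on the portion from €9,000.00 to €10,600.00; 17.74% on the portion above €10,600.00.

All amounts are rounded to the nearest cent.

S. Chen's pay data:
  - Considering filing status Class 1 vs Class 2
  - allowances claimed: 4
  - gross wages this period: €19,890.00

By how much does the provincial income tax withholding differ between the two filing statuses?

€337.68

Provincial Income Tax (Class 1): taxable = €19,890.00 − 4×€220.00 = €19,010.00
  €993.82 + 21.06% × (€19,010.00 − €9,800.00) = €993.82 + 21.06% × €9,210.00 = €2,933.45
Provincial Income Tax (Class 2): taxable = €19,890.00 − 4×€220.00 = €19,010.00
  €1,103.84 + 17.74% × (€19,010.00 − €10,600.00) = €1,103.84 + 17.74% × €8,410.00 = €2,595.77
Difference: |€2,933.45 − €2,595.77| = €337.68 (higher under Class 1)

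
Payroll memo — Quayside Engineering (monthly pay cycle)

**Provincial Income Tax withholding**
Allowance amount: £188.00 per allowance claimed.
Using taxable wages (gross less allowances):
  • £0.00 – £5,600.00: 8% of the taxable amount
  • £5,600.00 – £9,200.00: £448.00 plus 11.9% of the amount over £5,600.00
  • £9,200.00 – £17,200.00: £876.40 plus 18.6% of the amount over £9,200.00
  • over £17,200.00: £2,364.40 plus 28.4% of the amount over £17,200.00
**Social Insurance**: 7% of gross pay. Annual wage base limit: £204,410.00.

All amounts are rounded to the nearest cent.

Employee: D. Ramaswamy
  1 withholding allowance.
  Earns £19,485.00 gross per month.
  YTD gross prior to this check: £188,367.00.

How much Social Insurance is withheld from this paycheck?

Social Insurance: cap £204,410.00 − YTD £188,367.00 = £16,043.00 subject; 7% × £16,043.00 = £1,123.01

£1,123.01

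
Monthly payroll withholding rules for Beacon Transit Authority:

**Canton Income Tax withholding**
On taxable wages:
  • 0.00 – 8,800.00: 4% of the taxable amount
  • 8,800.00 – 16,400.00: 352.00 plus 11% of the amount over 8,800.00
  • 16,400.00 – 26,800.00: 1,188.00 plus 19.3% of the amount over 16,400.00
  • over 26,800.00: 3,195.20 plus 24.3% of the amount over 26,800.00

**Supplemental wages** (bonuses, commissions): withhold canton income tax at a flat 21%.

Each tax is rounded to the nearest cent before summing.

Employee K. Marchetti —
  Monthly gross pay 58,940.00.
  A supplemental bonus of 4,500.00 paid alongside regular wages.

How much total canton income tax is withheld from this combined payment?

Canton Income Tax: taxable = 58,940.00
  3,195.20 + 24.3% × (58,940.00 − 26,800.00) = 3,195.20 + 24.3% × 32,140.00 = 11,005.22
Supplemental (21% flat on bonus): 21% × 4,500.00 = 945.00
Total canton income tax: 11,005.22 + 945.00 = 11,950.22

11,950.22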